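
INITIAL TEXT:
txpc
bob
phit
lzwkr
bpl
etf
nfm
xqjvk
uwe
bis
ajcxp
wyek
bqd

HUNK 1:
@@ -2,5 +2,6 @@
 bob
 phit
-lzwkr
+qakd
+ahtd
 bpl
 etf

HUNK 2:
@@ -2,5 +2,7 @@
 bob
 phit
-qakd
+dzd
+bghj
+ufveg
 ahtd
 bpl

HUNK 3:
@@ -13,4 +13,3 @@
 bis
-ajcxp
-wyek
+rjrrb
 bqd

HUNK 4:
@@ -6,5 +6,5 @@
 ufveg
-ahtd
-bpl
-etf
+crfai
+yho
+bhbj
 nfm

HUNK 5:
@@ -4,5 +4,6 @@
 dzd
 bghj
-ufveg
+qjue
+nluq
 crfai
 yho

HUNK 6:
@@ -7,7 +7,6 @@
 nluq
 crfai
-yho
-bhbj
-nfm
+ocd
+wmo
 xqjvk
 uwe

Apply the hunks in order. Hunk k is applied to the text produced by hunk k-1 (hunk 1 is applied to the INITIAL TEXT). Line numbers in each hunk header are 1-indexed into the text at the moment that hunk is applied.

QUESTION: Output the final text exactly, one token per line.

Hunk 1: at line 2 remove [lzwkr] add [qakd,ahtd] -> 14 lines: txpc bob phit qakd ahtd bpl etf nfm xqjvk uwe bis ajcxp wyek bqd
Hunk 2: at line 2 remove [qakd] add [dzd,bghj,ufveg] -> 16 lines: txpc bob phit dzd bghj ufveg ahtd bpl etf nfm xqjvk uwe bis ajcxp wyek bqd
Hunk 3: at line 13 remove [ajcxp,wyek] add [rjrrb] -> 15 lines: txpc bob phit dzd bghj ufveg ahtd bpl etf nfm xqjvk uwe bis rjrrb bqd
Hunk 4: at line 6 remove [ahtd,bpl,etf] add [crfai,yho,bhbj] -> 15 lines: txpc bob phit dzd bghj ufveg crfai yho bhbj nfm xqjvk uwe bis rjrrb bqd
Hunk 5: at line 4 remove [ufveg] add [qjue,nluq] -> 16 lines: txpc bob phit dzd bghj qjue nluq crfai yho bhbj nfm xqjvk uwe bis rjrrb bqd
Hunk 6: at line 7 remove [yho,bhbj,nfm] add [ocd,wmo] -> 15 lines: txpc bob phit dzd bghj qjue nluq crfai ocd wmo xqjvk uwe bis rjrrb bqd

Answer: txpc
bob
phit
dzd
bghj
qjue
nluq
crfai
ocd
wmo
xqjvk
uwe
bis
rjrrb
bqd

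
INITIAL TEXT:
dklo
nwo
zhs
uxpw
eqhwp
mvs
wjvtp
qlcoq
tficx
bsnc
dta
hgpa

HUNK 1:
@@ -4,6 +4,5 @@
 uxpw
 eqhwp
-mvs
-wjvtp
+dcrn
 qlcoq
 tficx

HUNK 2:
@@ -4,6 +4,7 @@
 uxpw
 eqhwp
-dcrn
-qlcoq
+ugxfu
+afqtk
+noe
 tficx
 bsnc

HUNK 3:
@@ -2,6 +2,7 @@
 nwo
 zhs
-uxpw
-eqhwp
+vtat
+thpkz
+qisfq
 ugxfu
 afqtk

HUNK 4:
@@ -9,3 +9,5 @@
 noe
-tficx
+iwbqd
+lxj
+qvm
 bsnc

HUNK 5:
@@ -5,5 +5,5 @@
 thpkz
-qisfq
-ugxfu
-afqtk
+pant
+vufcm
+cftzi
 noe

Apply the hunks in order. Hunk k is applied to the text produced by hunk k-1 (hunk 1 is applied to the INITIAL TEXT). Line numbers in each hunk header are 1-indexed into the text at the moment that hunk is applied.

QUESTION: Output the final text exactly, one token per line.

Answer: dklo
nwo
zhs
vtat
thpkz
pant
vufcm
cftzi
noe
iwbqd
lxj
qvm
bsnc
dta
hgpa

Derivation:
Hunk 1: at line 4 remove [mvs,wjvtp] add [dcrn] -> 11 lines: dklo nwo zhs uxpw eqhwp dcrn qlcoq tficx bsnc dta hgpa
Hunk 2: at line 4 remove [dcrn,qlcoq] add [ugxfu,afqtk,noe] -> 12 lines: dklo nwo zhs uxpw eqhwp ugxfu afqtk noe tficx bsnc dta hgpa
Hunk 3: at line 2 remove [uxpw,eqhwp] add [vtat,thpkz,qisfq] -> 13 lines: dklo nwo zhs vtat thpkz qisfq ugxfu afqtk noe tficx bsnc dta hgpa
Hunk 4: at line 9 remove [tficx] add [iwbqd,lxj,qvm] -> 15 lines: dklo nwo zhs vtat thpkz qisfq ugxfu afqtk noe iwbqd lxj qvm bsnc dta hgpa
Hunk 5: at line 5 remove [qisfq,ugxfu,afqtk] add [pant,vufcm,cftzi] -> 15 lines: dklo nwo zhs vtat thpkz pant vufcm cftzi noe iwbqd lxj qvm bsnc dta hgpa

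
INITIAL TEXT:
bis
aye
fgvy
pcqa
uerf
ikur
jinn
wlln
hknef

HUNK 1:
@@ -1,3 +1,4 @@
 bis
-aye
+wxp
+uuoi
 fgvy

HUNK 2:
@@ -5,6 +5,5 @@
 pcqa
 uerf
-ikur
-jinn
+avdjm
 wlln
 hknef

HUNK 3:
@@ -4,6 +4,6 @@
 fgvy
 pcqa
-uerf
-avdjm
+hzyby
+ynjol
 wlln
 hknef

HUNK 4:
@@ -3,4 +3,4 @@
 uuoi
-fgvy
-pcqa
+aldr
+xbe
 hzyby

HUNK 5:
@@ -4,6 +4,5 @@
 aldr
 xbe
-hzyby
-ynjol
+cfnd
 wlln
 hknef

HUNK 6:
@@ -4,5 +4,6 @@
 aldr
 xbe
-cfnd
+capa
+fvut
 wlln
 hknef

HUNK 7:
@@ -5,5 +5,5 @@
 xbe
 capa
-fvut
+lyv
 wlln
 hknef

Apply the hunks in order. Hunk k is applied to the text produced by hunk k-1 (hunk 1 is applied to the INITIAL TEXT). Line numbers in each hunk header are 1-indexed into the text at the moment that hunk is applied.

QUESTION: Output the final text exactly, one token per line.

Answer: bis
wxp
uuoi
aldr
xbe
capa
lyv
wlln
hknef

Derivation:
Hunk 1: at line 1 remove [aye] add [wxp,uuoi] -> 10 lines: bis wxp uuoi fgvy pcqa uerf ikur jinn wlln hknef
Hunk 2: at line 5 remove [ikur,jinn] add [avdjm] -> 9 lines: bis wxp uuoi fgvy pcqa uerf avdjm wlln hknef
Hunk 3: at line 4 remove [uerf,avdjm] add [hzyby,ynjol] -> 9 lines: bis wxp uuoi fgvy pcqa hzyby ynjol wlln hknef
Hunk 4: at line 3 remove [fgvy,pcqa] add [aldr,xbe] -> 9 lines: bis wxp uuoi aldr xbe hzyby ynjol wlln hknef
Hunk 5: at line 4 remove [hzyby,ynjol] add [cfnd] -> 8 lines: bis wxp uuoi aldr xbe cfnd wlln hknef
Hunk 6: at line 4 remove [cfnd] add [capa,fvut] -> 9 lines: bis wxp uuoi aldr xbe capa fvut wlln hknef
Hunk 7: at line 5 remove [fvut] add [lyv] -> 9 lines: bis wxp uuoi aldr xbe capa lyv wlln hknef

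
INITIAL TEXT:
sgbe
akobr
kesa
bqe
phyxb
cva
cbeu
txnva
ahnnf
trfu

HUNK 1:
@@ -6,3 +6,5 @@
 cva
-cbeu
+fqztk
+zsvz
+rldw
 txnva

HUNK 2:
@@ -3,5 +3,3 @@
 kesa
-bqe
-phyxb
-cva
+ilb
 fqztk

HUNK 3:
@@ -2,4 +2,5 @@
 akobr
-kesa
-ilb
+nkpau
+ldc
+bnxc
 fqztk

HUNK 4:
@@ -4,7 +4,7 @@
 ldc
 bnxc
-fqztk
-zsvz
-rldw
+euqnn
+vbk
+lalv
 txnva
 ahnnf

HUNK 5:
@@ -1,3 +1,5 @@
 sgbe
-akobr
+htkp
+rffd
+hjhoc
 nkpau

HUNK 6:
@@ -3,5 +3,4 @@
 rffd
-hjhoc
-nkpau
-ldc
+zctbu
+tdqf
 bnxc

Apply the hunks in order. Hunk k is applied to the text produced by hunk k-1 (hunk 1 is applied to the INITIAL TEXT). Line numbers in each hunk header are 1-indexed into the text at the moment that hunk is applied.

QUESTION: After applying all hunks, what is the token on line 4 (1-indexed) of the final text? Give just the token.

Answer: zctbu

Derivation:
Hunk 1: at line 6 remove [cbeu] add [fqztk,zsvz,rldw] -> 12 lines: sgbe akobr kesa bqe phyxb cva fqztk zsvz rldw txnva ahnnf trfu
Hunk 2: at line 3 remove [bqe,phyxb,cva] add [ilb] -> 10 lines: sgbe akobr kesa ilb fqztk zsvz rldw txnva ahnnf trfu
Hunk 3: at line 2 remove [kesa,ilb] add [nkpau,ldc,bnxc] -> 11 lines: sgbe akobr nkpau ldc bnxc fqztk zsvz rldw txnva ahnnf trfu
Hunk 4: at line 4 remove [fqztk,zsvz,rldw] add [euqnn,vbk,lalv] -> 11 lines: sgbe akobr nkpau ldc bnxc euqnn vbk lalv txnva ahnnf trfu
Hunk 5: at line 1 remove [akobr] add [htkp,rffd,hjhoc] -> 13 lines: sgbe htkp rffd hjhoc nkpau ldc bnxc euqnn vbk lalv txnva ahnnf trfu
Hunk 6: at line 3 remove [hjhoc,nkpau,ldc] add [zctbu,tdqf] -> 12 lines: sgbe htkp rffd zctbu tdqf bnxc euqnn vbk lalv txnva ahnnf trfu
Final line 4: zctbu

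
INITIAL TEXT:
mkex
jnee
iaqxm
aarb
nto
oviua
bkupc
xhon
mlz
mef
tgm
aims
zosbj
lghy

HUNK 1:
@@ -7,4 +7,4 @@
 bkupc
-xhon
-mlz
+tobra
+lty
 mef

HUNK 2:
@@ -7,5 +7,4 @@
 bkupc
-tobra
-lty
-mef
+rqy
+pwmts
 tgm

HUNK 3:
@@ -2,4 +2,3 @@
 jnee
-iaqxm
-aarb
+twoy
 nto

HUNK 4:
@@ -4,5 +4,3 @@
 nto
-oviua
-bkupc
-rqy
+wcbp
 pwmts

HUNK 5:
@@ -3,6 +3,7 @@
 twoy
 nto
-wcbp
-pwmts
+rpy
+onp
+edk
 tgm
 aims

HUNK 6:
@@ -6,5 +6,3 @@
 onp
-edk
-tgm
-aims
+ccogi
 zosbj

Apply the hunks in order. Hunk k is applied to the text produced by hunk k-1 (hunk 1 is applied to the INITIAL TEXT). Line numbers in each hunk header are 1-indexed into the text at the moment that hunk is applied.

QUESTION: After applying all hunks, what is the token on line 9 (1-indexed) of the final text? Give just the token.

Answer: lghy

Derivation:
Hunk 1: at line 7 remove [xhon,mlz] add [tobra,lty] -> 14 lines: mkex jnee iaqxm aarb nto oviua bkupc tobra lty mef tgm aims zosbj lghy
Hunk 2: at line 7 remove [tobra,lty,mef] add [rqy,pwmts] -> 13 lines: mkex jnee iaqxm aarb nto oviua bkupc rqy pwmts tgm aims zosbj lghy
Hunk 3: at line 2 remove [iaqxm,aarb] add [twoy] -> 12 lines: mkex jnee twoy nto oviua bkupc rqy pwmts tgm aims zosbj lghy
Hunk 4: at line 4 remove [oviua,bkupc,rqy] add [wcbp] -> 10 lines: mkex jnee twoy nto wcbp pwmts tgm aims zosbj lghy
Hunk 5: at line 3 remove [wcbp,pwmts] add [rpy,onp,edk] -> 11 lines: mkex jnee twoy nto rpy onp edk tgm aims zosbj lghy
Hunk 6: at line 6 remove [edk,tgm,aims] add [ccogi] -> 9 lines: mkex jnee twoy nto rpy onp ccogi zosbj lghy
Final line 9: lghy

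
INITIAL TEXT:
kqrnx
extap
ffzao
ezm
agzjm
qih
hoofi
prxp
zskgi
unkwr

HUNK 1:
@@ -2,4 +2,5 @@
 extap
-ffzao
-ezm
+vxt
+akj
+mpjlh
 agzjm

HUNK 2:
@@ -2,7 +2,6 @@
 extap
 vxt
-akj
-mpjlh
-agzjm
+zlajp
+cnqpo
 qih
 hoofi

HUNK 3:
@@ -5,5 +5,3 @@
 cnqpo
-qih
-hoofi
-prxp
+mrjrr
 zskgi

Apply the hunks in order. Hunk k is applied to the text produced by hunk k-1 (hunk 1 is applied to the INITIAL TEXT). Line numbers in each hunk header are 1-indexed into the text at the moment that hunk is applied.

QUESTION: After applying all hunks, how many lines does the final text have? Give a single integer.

Answer: 8

Derivation:
Hunk 1: at line 2 remove [ffzao,ezm] add [vxt,akj,mpjlh] -> 11 lines: kqrnx extap vxt akj mpjlh agzjm qih hoofi prxp zskgi unkwr
Hunk 2: at line 2 remove [akj,mpjlh,agzjm] add [zlajp,cnqpo] -> 10 lines: kqrnx extap vxt zlajp cnqpo qih hoofi prxp zskgi unkwr
Hunk 3: at line 5 remove [qih,hoofi,prxp] add [mrjrr] -> 8 lines: kqrnx extap vxt zlajp cnqpo mrjrr zskgi unkwr
Final line count: 8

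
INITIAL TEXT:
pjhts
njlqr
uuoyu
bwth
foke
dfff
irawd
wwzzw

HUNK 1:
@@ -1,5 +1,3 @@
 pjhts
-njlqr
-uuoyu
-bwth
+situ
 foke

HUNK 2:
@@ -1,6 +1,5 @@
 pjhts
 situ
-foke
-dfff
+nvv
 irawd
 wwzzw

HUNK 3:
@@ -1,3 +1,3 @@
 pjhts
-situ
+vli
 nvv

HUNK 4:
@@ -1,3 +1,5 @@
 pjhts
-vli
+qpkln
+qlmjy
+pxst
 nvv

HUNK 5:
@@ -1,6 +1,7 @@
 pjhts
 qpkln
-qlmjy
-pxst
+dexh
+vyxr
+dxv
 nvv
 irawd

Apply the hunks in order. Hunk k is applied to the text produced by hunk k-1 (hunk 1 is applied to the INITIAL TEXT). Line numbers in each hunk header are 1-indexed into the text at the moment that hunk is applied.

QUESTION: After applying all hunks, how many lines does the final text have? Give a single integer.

Hunk 1: at line 1 remove [njlqr,uuoyu,bwth] add [situ] -> 6 lines: pjhts situ foke dfff irawd wwzzw
Hunk 2: at line 1 remove [foke,dfff] add [nvv] -> 5 lines: pjhts situ nvv irawd wwzzw
Hunk 3: at line 1 remove [situ] add [vli] -> 5 lines: pjhts vli nvv irawd wwzzw
Hunk 4: at line 1 remove [vli] add [qpkln,qlmjy,pxst] -> 7 lines: pjhts qpkln qlmjy pxst nvv irawd wwzzw
Hunk 5: at line 1 remove [qlmjy,pxst] add [dexh,vyxr,dxv] -> 8 lines: pjhts qpkln dexh vyxr dxv nvv irawd wwzzw
Final line count: 8

Answer: 8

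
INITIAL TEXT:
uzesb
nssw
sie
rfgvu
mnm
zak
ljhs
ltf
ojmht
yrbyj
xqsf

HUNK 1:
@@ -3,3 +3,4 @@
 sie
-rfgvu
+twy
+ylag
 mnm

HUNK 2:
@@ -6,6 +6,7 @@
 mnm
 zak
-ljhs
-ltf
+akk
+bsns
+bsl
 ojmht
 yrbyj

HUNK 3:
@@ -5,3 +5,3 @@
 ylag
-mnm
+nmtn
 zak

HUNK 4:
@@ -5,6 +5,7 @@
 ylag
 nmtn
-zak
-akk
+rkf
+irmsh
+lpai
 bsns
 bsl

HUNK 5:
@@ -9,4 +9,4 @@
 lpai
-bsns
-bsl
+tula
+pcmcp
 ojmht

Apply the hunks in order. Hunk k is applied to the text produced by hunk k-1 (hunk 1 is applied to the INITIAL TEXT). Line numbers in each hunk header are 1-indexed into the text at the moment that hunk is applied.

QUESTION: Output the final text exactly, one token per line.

Hunk 1: at line 3 remove [rfgvu] add [twy,ylag] -> 12 lines: uzesb nssw sie twy ylag mnm zak ljhs ltf ojmht yrbyj xqsf
Hunk 2: at line 6 remove [ljhs,ltf] add [akk,bsns,bsl] -> 13 lines: uzesb nssw sie twy ylag mnm zak akk bsns bsl ojmht yrbyj xqsf
Hunk 3: at line 5 remove [mnm] add [nmtn] -> 13 lines: uzesb nssw sie twy ylag nmtn zak akk bsns bsl ojmht yrbyj xqsf
Hunk 4: at line 5 remove [zak,akk] add [rkf,irmsh,lpai] -> 14 lines: uzesb nssw sie twy ylag nmtn rkf irmsh lpai bsns bsl ojmht yrbyj xqsf
Hunk 5: at line 9 remove [bsns,bsl] add [tula,pcmcp] -> 14 lines: uzesb nssw sie twy ylag nmtn rkf irmsh lpai tula pcmcp ojmht yrbyj xqsf

Answer: uzesb
nssw
sie
twy
ylag
nmtn
rkf
irmsh
lpai
tula
pcmcp
ojmht
yrbyj
xqsf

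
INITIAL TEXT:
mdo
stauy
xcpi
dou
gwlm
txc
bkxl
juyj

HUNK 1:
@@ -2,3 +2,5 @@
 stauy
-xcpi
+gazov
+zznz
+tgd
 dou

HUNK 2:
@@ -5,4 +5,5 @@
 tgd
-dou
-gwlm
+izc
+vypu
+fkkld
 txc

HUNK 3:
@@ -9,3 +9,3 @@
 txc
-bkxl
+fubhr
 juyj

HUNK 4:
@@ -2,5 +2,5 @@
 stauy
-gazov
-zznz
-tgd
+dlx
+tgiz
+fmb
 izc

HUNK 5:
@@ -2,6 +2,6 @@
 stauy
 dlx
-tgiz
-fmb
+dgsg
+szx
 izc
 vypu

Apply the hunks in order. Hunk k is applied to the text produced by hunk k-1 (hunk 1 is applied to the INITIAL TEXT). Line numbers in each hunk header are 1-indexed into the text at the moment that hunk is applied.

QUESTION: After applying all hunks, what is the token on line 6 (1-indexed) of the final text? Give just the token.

Answer: izc

Derivation:
Hunk 1: at line 2 remove [xcpi] add [gazov,zznz,tgd] -> 10 lines: mdo stauy gazov zznz tgd dou gwlm txc bkxl juyj
Hunk 2: at line 5 remove [dou,gwlm] add [izc,vypu,fkkld] -> 11 lines: mdo stauy gazov zznz tgd izc vypu fkkld txc bkxl juyj
Hunk 3: at line 9 remove [bkxl] add [fubhr] -> 11 lines: mdo stauy gazov zznz tgd izc vypu fkkld txc fubhr juyj
Hunk 4: at line 2 remove [gazov,zznz,tgd] add [dlx,tgiz,fmb] -> 11 lines: mdo stauy dlx tgiz fmb izc vypu fkkld txc fubhr juyj
Hunk 5: at line 2 remove [tgiz,fmb] add [dgsg,szx] -> 11 lines: mdo stauy dlx dgsg szx izc vypu fkkld txc fubhr juyj
Final line 6: izc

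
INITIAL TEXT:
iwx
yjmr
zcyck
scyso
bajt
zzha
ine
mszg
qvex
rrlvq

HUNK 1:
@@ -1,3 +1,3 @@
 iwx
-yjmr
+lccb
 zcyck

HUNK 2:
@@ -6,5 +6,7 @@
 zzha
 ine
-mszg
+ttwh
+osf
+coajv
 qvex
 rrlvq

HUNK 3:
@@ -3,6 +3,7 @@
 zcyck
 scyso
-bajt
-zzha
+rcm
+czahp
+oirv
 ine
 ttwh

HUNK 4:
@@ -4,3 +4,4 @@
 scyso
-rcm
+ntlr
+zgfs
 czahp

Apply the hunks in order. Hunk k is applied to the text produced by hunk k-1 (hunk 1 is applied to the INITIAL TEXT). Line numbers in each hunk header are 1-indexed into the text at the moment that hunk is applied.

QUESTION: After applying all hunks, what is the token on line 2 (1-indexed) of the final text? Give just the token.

Hunk 1: at line 1 remove [yjmr] add [lccb] -> 10 lines: iwx lccb zcyck scyso bajt zzha ine mszg qvex rrlvq
Hunk 2: at line 6 remove [mszg] add [ttwh,osf,coajv] -> 12 lines: iwx lccb zcyck scyso bajt zzha ine ttwh osf coajv qvex rrlvq
Hunk 3: at line 3 remove [bajt,zzha] add [rcm,czahp,oirv] -> 13 lines: iwx lccb zcyck scyso rcm czahp oirv ine ttwh osf coajv qvex rrlvq
Hunk 4: at line 4 remove [rcm] add [ntlr,zgfs] -> 14 lines: iwx lccb zcyck scyso ntlr zgfs czahp oirv ine ttwh osf coajv qvex rrlvq
Final line 2: lccb

Answer: lccb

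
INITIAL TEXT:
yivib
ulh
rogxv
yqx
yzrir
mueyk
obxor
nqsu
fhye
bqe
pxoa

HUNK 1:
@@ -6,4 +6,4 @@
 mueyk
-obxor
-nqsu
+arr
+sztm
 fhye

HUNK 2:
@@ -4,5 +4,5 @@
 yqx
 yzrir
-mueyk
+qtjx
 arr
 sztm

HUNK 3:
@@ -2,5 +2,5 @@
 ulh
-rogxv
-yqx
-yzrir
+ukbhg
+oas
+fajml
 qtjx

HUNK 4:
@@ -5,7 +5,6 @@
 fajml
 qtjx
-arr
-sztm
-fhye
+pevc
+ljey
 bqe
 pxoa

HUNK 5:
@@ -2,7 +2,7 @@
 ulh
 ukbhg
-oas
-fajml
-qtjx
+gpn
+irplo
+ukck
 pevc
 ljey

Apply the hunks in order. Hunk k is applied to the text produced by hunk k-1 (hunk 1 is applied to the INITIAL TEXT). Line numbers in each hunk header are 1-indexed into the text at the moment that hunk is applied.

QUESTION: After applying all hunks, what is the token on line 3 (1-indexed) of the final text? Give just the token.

Hunk 1: at line 6 remove [obxor,nqsu] add [arr,sztm] -> 11 lines: yivib ulh rogxv yqx yzrir mueyk arr sztm fhye bqe pxoa
Hunk 2: at line 4 remove [mueyk] add [qtjx] -> 11 lines: yivib ulh rogxv yqx yzrir qtjx arr sztm fhye bqe pxoa
Hunk 3: at line 2 remove [rogxv,yqx,yzrir] add [ukbhg,oas,fajml] -> 11 lines: yivib ulh ukbhg oas fajml qtjx arr sztm fhye bqe pxoa
Hunk 4: at line 5 remove [arr,sztm,fhye] add [pevc,ljey] -> 10 lines: yivib ulh ukbhg oas fajml qtjx pevc ljey bqe pxoa
Hunk 5: at line 2 remove [oas,fajml,qtjx] add [gpn,irplo,ukck] -> 10 lines: yivib ulh ukbhg gpn irplo ukck pevc ljey bqe pxoa
Final line 3: ukbhg

Answer: ukbhg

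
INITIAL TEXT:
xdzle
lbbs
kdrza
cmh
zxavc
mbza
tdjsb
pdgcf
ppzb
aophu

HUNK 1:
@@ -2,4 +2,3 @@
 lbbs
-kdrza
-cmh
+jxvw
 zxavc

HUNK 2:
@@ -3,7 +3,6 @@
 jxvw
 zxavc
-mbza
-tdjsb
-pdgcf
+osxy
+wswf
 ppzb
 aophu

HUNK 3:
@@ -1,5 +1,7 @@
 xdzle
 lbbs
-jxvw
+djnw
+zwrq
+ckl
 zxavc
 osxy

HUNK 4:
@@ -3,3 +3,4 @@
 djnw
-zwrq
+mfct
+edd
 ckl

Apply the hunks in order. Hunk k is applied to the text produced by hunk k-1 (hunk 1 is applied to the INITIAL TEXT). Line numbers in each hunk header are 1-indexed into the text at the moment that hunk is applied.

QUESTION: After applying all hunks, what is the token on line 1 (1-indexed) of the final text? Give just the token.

Hunk 1: at line 2 remove [kdrza,cmh] add [jxvw] -> 9 lines: xdzle lbbs jxvw zxavc mbza tdjsb pdgcf ppzb aophu
Hunk 2: at line 3 remove [mbza,tdjsb,pdgcf] add [osxy,wswf] -> 8 lines: xdzle lbbs jxvw zxavc osxy wswf ppzb aophu
Hunk 3: at line 1 remove [jxvw] add [djnw,zwrq,ckl] -> 10 lines: xdzle lbbs djnw zwrq ckl zxavc osxy wswf ppzb aophu
Hunk 4: at line 3 remove [zwrq] add [mfct,edd] -> 11 lines: xdzle lbbs djnw mfct edd ckl zxavc osxy wswf ppzb aophu
Final line 1: xdzle

Answer: xdzle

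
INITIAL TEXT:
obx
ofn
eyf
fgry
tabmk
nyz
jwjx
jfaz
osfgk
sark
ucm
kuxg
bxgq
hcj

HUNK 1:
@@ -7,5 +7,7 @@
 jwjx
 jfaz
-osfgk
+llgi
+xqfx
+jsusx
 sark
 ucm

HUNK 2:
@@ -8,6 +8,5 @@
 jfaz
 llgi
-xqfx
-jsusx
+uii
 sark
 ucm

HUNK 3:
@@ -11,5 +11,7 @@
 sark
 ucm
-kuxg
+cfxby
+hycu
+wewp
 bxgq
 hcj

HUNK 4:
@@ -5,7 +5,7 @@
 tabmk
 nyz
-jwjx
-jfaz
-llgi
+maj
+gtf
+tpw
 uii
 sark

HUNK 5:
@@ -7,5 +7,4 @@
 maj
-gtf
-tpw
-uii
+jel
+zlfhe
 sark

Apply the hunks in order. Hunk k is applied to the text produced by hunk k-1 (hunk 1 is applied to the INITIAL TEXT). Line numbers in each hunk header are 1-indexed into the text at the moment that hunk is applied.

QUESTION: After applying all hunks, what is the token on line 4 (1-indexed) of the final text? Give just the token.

Answer: fgry

Derivation:
Hunk 1: at line 7 remove [osfgk] add [llgi,xqfx,jsusx] -> 16 lines: obx ofn eyf fgry tabmk nyz jwjx jfaz llgi xqfx jsusx sark ucm kuxg bxgq hcj
Hunk 2: at line 8 remove [xqfx,jsusx] add [uii] -> 15 lines: obx ofn eyf fgry tabmk nyz jwjx jfaz llgi uii sark ucm kuxg bxgq hcj
Hunk 3: at line 11 remove [kuxg] add [cfxby,hycu,wewp] -> 17 lines: obx ofn eyf fgry tabmk nyz jwjx jfaz llgi uii sark ucm cfxby hycu wewp bxgq hcj
Hunk 4: at line 5 remove [jwjx,jfaz,llgi] add [maj,gtf,tpw] -> 17 lines: obx ofn eyf fgry tabmk nyz maj gtf tpw uii sark ucm cfxby hycu wewp bxgq hcj
Hunk 5: at line 7 remove [gtf,tpw,uii] add [jel,zlfhe] -> 16 lines: obx ofn eyf fgry tabmk nyz maj jel zlfhe sark ucm cfxby hycu wewp bxgq hcj
Final line 4: fgry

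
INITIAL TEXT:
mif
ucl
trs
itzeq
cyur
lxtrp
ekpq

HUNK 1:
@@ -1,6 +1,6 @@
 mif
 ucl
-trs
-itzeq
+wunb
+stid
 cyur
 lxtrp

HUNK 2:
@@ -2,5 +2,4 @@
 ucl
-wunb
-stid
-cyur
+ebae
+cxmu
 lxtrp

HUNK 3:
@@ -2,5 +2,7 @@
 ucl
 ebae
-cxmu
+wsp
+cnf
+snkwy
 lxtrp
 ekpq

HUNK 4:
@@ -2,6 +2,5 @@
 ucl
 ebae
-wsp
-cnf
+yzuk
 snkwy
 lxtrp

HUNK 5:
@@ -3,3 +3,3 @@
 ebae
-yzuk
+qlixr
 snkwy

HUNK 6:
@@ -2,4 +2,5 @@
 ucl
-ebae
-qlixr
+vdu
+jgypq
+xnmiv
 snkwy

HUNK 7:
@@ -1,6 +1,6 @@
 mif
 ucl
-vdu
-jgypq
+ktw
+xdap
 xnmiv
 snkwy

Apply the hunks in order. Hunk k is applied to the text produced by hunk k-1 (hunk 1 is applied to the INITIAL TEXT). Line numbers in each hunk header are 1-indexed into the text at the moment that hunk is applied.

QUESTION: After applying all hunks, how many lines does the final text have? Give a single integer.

Answer: 8

Derivation:
Hunk 1: at line 1 remove [trs,itzeq] add [wunb,stid] -> 7 lines: mif ucl wunb stid cyur lxtrp ekpq
Hunk 2: at line 2 remove [wunb,stid,cyur] add [ebae,cxmu] -> 6 lines: mif ucl ebae cxmu lxtrp ekpq
Hunk 3: at line 2 remove [cxmu] add [wsp,cnf,snkwy] -> 8 lines: mif ucl ebae wsp cnf snkwy lxtrp ekpq
Hunk 4: at line 2 remove [wsp,cnf] add [yzuk] -> 7 lines: mif ucl ebae yzuk snkwy lxtrp ekpq
Hunk 5: at line 3 remove [yzuk] add [qlixr] -> 7 lines: mif ucl ebae qlixr snkwy lxtrp ekpq
Hunk 6: at line 2 remove [ebae,qlixr] add [vdu,jgypq,xnmiv] -> 8 lines: mif ucl vdu jgypq xnmiv snkwy lxtrp ekpq
Hunk 7: at line 1 remove [vdu,jgypq] add [ktw,xdap] -> 8 lines: mif ucl ktw xdap xnmiv snkwy lxtrp ekpq
Final line count: 8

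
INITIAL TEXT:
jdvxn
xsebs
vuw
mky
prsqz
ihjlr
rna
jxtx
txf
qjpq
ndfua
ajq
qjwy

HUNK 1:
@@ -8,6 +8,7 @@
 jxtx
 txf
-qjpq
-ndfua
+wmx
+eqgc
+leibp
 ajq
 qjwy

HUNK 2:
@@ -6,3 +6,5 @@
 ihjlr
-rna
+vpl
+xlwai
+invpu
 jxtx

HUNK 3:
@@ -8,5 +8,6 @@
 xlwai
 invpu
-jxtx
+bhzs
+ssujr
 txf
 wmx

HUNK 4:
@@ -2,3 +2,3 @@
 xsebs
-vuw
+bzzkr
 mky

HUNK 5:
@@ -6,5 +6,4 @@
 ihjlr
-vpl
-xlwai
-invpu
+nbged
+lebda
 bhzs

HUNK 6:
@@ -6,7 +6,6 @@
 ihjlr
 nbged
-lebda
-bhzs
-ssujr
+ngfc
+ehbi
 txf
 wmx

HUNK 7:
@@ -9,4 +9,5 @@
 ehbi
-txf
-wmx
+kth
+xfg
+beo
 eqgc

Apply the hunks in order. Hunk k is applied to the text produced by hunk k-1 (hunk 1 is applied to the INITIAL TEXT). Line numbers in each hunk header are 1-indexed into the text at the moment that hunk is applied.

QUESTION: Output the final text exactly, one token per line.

Hunk 1: at line 8 remove [qjpq,ndfua] add [wmx,eqgc,leibp] -> 14 lines: jdvxn xsebs vuw mky prsqz ihjlr rna jxtx txf wmx eqgc leibp ajq qjwy
Hunk 2: at line 6 remove [rna] add [vpl,xlwai,invpu] -> 16 lines: jdvxn xsebs vuw mky prsqz ihjlr vpl xlwai invpu jxtx txf wmx eqgc leibp ajq qjwy
Hunk 3: at line 8 remove [jxtx] add [bhzs,ssujr] -> 17 lines: jdvxn xsebs vuw mky prsqz ihjlr vpl xlwai invpu bhzs ssujr txf wmx eqgc leibp ajq qjwy
Hunk 4: at line 2 remove [vuw] add [bzzkr] -> 17 lines: jdvxn xsebs bzzkr mky prsqz ihjlr vpl xlwai invpu bhzs ssujr txf wmx eqgc leibp ajq qjwy
Hunk 5: at line 6 remove [vpl,xlwai,invpu] add [nbged,lebda] -> 16 lines: jdvxn xsebs bzzkr mky prsqz ihjlr nbged lebda bhzs ssujr txf wmx eqgc leibp ajq qjwy
Hunk 6: at line 6 remove [lebda,bhzs,ssujr] add [ngfc,ehbi] -> 15 lines: jdvxn xsebs bzzkr mky prsqz ihjlr nbged ngfc ehbi txf wmx eqgc leibp ajq qjwy
Hunk 7: at line 9 remove [txf,wmx] add [kth,xfg,beo] -> 16 lines: jdvxn xsebs bzzkr mky prsqz ihjlr nbged ngfc ehbi kth xfg beo eqgc leibp ajq qjwy

Answer: jdvxn
xsebs
bzzkr
mky
prsqz
ihjlr
nbged
ngfc
ehbi
kth
xfg
beo
eqgc
leibp
ajq
qjwy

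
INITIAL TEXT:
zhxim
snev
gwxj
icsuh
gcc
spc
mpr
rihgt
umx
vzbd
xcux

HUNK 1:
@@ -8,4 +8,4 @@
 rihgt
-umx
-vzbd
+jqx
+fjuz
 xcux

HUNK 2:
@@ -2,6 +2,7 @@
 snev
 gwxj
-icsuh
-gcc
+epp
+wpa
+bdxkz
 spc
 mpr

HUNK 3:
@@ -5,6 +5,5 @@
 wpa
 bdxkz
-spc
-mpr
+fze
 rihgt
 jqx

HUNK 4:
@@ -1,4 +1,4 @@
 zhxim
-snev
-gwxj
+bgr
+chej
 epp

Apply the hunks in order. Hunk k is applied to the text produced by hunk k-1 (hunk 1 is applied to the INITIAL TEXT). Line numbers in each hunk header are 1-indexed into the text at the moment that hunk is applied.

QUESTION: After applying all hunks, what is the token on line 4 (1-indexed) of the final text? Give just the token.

Answer: epp

Derivation:
Hunk 1: at line 8 remove [umx,vzbd] add [jqx,fjuz] -> 11 lines: zhxim snev gwxj icsuh gcc spc mpr rihgt jqx fjuz xcux
Hunk 2: at line 2 remove [icsuh,gcc] add [epp,wpa,bdxkz] -> 12 lines: zhxim snev gwxj epp wpa bdxkz spc mpr rihgt jqx fjuz xcux
Hunk 3: at line 5 remove [spc,mpr] add [fze] -> 11 lines: zhxim snev gwxj epp wpa bdxkz fze rihgt jqx fjuz xcux
Hunk 4: at line 1 remove [snev,gwxj] add [bgr,chej] -> 11 lines: zhxim bgr chej epp wpa bdxkz fze rihgt jqx fjuz xcux
Final line 4: epp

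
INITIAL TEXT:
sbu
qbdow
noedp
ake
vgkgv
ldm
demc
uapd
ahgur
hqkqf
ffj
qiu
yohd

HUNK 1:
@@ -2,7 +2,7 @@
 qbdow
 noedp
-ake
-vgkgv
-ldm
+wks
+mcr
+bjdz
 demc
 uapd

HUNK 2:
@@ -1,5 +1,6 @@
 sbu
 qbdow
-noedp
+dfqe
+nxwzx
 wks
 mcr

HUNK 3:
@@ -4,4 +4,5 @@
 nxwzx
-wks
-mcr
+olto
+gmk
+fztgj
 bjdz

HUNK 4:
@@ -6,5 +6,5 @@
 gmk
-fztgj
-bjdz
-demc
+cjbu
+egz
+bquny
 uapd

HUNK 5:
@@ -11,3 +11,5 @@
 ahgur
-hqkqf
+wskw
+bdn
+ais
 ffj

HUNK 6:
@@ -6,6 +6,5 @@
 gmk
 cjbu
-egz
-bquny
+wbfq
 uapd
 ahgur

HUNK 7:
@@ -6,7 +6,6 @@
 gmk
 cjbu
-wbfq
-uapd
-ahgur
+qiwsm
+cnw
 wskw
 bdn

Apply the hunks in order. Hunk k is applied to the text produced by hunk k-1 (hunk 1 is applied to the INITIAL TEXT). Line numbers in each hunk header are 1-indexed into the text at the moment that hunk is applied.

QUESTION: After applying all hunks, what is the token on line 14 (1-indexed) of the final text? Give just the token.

Hunk 1: at line 2 remove [ake,vgkgv,ldm] add [wks,mcr,bjdz] -> 13 lines: sbu qbdow noedp wks mcr bjdz demc uapd ahgur hqkqf ffj qiu yohd
Hunk 2: at line 1 remove [noedp] add [dfqe,nxwzx] -> 14 lines: sbu qbdow dfqe nxwzx wks mcr bjdz demc uapd ahgur hqkqf ffj qiu yohd
Hunk 3: at line 4 remove [wks,mcr] add [olto,gmk,fztgj] -> 15 lines: sbu qbdow dfqe nxwzx olto gmk fztgj bjdz demc uapd ahgur hqkqf ffj qiu yohd
Hunk 4: at line 6 remove [fztgj,bjdz,demc] add [cjbu,egz,bquny] -> 15 lines: sbu qbdow dfqe nxwzx olto gmk cjbu egz bquny uapd ahgur hqkqf ffj qiu yohd
Hunk 5: at line 11 remove [hqkqf] add [wskw,bdn,ais] -> 17 lines: sbu qbdow dfqe nxwzx olto gmk cjbu egz bquny uapd ahgur wskw bdn ais ffj qiu yohd
Hunk 6: at line 6 remove [egz,bquny] add [wbfq] -> 16 lines: sbu qbdow dfqe nxwzx olto gmk cjbu wbfq uapd ahgur wskw bdn ais ffj qiu yohd
Hunk 7: at line 6 remove [wbfq,uapd,ahgur] add [qiwsm,cnw] -> 15 lines: sbu qbdow dfqe nxwzx olto gmk cjbu qiwsm cnw wskw bdn ais ffj qiu yohd
Final line 14: qiu

Answer: qiu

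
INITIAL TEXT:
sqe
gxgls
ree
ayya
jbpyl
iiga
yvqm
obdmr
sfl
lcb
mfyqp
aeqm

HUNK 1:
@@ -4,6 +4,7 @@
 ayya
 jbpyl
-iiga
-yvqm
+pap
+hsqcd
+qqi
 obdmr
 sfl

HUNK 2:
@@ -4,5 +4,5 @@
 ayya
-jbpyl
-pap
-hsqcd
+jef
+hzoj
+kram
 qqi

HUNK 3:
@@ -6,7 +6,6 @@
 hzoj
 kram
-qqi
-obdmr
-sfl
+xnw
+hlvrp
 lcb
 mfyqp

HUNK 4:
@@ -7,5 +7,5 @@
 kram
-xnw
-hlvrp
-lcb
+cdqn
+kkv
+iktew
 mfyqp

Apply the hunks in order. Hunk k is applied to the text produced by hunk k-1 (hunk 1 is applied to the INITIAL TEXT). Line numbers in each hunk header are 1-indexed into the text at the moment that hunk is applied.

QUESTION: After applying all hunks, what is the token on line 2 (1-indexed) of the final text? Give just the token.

Answer: gxgls

Derivation:
Hunk 1: at line 4 remove [iiga,yvqm] add [pap,hsqcd,qqi] -> 13 lines: sqe gxgls ree ayya jbpyl pap hsqcd qqi obdmr sfl lcb mfyqp aeqm
Hunk 2: at line 4 remove [jbpyl,pap,hsqcd] add [jef,hzoj,kram] -> 13 lines: sqe gxgls ree ayya jef hzoj kram qqi obdmr sfl lcb mfyqp aeqm
Hunk 3: at line 6 remove [qqi,obdmr,sfl] add [xnw,hlvrp] -> 12 lines: sqe gxgls ree ayya jef hzoj kram xnw hlvrp lcb mfyqp aeqm
Hunk 4: at line 7 remove [xnw,hlvrp,lcb] add [cdqn,kkv,iktew] -> 12 lines: sqe gxgls ree ayya jef hzoj kram cdqn kkv iktew mfyqp aeqm
Final line 2: gxgls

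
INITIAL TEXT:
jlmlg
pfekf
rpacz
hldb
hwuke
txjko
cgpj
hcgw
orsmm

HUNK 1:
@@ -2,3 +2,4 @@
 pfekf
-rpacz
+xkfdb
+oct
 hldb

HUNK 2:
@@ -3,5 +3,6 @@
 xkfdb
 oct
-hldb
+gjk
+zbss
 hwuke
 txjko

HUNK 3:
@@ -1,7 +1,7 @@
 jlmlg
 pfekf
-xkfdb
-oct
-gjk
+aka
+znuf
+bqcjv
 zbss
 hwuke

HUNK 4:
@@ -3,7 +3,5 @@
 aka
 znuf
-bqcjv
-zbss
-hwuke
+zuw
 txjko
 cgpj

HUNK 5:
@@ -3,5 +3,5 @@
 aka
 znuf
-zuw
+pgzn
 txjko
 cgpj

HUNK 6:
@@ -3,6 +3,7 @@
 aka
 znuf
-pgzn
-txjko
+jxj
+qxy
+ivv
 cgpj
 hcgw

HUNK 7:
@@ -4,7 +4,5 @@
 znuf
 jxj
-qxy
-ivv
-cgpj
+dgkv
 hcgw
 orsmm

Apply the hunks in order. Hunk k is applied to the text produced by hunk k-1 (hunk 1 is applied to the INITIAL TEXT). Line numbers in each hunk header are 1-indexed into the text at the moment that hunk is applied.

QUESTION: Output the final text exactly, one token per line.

Hunk 1: at line 2 remove [rpacz] add [xkfdb,oct] -> 10 lines: jlmlg pfekf xkfdb oct hldb hwuke txjko cgpj hcgw orsmm
Hunk 2: at line 3 remove [hldb] add [gjk,zbss] -> 11 lines: jlmlg pfekf xkfdb oct gjk zbss hwuke txjko cgpj hcgw orsmm
Hunk 3: at line 1 remove [xkfdb,oct,gjk] add [aka,znuf,bqcjv] -> 11 lines: jlmlg pfekf aka znuf bqcjv zbss hwuke txjko cgpj hcgw orsmm
Hunk 4: at line 3 remove [bqcjv,zbss,hwuke] add [zuw] -> 9 lines: jlmlg pfekf aka znuf zuw txjko cgpj hcgw orsmm
Hunk 5: at line 3 remove [zuw] add [pgzn] -> 9 lines: jlmlg pfekf aka znuf pgzn txjko cgpj hcgw orsmm
Hunk 6: at line 3 remove [pgzn,txjko] add [jxj,qxy,ivv] -> 10 lines: jlmlg pfekf aka znuf jxj qxy ivv cgpj hcgw orsmm
Hunk 7: at line 4 remove [qxy,ivv,cgpj] add [dgkv] -> 8 lines: jlmlg pfekf aka znuf jxj dgkv hcgw orsmm

Answer: jlmlg
pfekf
aka
znuf
jxj
dgkv
hcgw
orsmm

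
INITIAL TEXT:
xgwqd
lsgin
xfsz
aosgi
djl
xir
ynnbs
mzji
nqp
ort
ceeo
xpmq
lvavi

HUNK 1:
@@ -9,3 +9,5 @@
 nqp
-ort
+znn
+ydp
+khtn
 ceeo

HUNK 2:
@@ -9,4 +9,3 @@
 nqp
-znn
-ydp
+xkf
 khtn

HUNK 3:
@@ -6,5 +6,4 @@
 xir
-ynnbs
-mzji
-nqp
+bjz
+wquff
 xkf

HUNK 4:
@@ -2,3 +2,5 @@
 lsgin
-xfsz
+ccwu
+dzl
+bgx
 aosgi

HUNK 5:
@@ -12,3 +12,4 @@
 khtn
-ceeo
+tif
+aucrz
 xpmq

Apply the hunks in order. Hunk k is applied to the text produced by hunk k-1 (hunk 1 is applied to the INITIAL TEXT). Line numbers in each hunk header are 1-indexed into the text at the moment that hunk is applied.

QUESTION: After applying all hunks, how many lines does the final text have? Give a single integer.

Hunk 1: at line 9 remove [ort] add [znn,ydp,khtn] -> 15 lines: xgwqd lsgin xfsz aosgi djl xir ynnbs mzji nqp znn ydp khtn ceeo xpmq lvavi
Hunk 2: at line 9 remove [znn,ydp] add [xkf] -> 14 lines: xgwqd lsgin xfsz aosgi djl xir ynnbs mzji nqp xkf khtn ceeo xpmq lvavi
Hunk 3: at line 6 remove [ynnbs,mzji,nqp] add [bjz,wquff] -> 13 lines: xgwqd lsgin xfsz aosgi djl xir bjz wquff xkf khtn ceeo xpmq lvavi
Hunk 4: at line 2 remove [xfsz] add [ccwu,dzl,bgx] -> 15 lines: xgwqd lsgin ccwu dzl bgx aosgi djl xir bjz wquff xkf khtn ceeo xpmq lvavi
Hunk 5: at line 12 remove [ceeo] add [tif,aucrz] -> 16 lines: xgwqd lsgin ccwu dzl bgx aosgi djl xir bjz wquff xkf khtn tif aucrz xpmq lvavi
Final line count: 16

Answer: 16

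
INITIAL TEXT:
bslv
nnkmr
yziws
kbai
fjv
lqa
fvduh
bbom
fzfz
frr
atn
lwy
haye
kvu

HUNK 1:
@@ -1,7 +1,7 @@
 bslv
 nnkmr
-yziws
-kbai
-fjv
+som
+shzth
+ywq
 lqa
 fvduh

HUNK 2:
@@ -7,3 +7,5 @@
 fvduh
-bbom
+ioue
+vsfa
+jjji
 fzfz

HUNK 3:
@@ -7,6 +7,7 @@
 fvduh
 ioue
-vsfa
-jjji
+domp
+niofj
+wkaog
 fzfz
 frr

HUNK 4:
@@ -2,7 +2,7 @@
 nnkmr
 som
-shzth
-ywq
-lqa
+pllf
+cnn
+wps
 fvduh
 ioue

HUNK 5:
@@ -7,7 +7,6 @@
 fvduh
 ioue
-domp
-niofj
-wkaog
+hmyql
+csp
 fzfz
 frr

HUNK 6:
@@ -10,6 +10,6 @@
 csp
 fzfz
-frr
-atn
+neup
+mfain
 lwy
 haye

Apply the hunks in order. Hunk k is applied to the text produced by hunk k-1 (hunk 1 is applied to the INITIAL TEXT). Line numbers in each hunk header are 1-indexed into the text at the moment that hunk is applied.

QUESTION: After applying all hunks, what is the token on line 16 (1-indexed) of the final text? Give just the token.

Answer: kvu

Derivation:
Hunk 1: at line 1 remove [yziws,kbai,fjv] add [som,shzth,ywq] -> 14 lines: bslv nnkmr som shzth ywq lqa fvduh bbom fzfz frr atn lwy haye kvu
Hunk 2: at line 7 remove [bbom] add [ioue,vsfa,jjji] -> 16 lines: bslv nnkmr som shzth ywq lqa fvduh ioue vsfa jjji fzfz frr atn lwy haye kvu
Hunk 3: at line 7 remove [vsfa,jjji] add [domp,niofj,wkaog] -> 17 lines: bslv nnkmr som shzth ywq lqa fvduh ioue domp niofj wkaog fzfz frr atn lwy haye kvu
Hunk 4: at line 2 remove [shzth,ywq,lqa] add [pllf,cnn,wps] -> 17 lines: bslv nnkmr som pllf cnn wps fvduh ioue domp niofj wkaog fzfz frr atn lwy haye kvu
Hunk 5: at line 7 remove [domp,niofj,wkaog] add [hmyql,csp] -> 16 lines: bslv nnkmr som pllf cnn wps fvduh ioue hmyql csp fzfz frr atn lwy haye kvu
Hunk 6: at line 10 remove [frr,atn] add [neup,mfain] -> 16 lines: bslv nnkmr som pllf cnn wps fvduh ioue hmyql csp fzfz neup mfain lwy haye kvu
Final line 16: kvu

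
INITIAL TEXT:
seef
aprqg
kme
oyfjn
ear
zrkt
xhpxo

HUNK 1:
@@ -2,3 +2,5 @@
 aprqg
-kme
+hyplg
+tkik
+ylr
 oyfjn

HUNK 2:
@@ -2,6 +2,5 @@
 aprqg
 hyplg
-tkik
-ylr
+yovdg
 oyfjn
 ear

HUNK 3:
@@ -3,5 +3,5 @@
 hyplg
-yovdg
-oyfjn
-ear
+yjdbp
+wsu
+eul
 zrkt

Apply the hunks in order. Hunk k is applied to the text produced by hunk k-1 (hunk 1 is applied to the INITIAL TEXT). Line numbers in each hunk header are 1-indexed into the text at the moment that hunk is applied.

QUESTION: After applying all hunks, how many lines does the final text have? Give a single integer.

Hunk 1: at line 2 remove [kme] add [hyplg,tkik,ylr] -> 9 lines: seef aprqg hyplg tkik ylr oyfjn ear zrkt xhpxo
Hunk 2: at line 2 remove [tkik,ylr] add [yovdg] -> 8 lines: seef aprqg hyplg yovdg oyfjn ear zrkt xhpxo
Hunk 3: at line 3 remove [yovdg,oyfjn,ear] add [yjdbp,wsu,eul] -> 8 lines: seef aprqg hyplg yjdbp wsu eul zrkt xhpxo
Final line count: 8

Answer: 8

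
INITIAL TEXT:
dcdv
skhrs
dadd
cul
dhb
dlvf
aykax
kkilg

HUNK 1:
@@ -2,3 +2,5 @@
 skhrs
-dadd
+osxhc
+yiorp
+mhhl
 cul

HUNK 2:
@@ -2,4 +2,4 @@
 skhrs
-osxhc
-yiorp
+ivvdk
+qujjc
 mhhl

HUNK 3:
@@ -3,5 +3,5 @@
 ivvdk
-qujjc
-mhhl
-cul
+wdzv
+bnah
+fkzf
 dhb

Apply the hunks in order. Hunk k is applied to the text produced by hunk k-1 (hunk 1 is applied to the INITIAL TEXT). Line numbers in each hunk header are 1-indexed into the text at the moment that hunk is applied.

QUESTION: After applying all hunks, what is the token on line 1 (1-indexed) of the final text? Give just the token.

Answer: dcdv

Derivation:
Hunk 1: at line 2 remove [dadd] add [osxhc,yiorp,mhhl] -> 10 lines: dcdv skhrs osxhc yiorp mhhl cul dhb dlvf aykax kkilg
Hunk 2: at line 2 remove [osxhc,yiorp] add [ivvdk,qujjc] -> 10 lines: dcdv skhrs ivvdk qujjc mhhl cul dhb dlvf aykax kkilg
Hunk 3: at line 3 remove [qujjc,mhhl,cul] add [wdzv,bnah,fkzf] -> 10 lines: dcdv skhrs ivvdk wdzv bnah fkzf dhb dlvf aykax kkilg
Final line 1: dcdv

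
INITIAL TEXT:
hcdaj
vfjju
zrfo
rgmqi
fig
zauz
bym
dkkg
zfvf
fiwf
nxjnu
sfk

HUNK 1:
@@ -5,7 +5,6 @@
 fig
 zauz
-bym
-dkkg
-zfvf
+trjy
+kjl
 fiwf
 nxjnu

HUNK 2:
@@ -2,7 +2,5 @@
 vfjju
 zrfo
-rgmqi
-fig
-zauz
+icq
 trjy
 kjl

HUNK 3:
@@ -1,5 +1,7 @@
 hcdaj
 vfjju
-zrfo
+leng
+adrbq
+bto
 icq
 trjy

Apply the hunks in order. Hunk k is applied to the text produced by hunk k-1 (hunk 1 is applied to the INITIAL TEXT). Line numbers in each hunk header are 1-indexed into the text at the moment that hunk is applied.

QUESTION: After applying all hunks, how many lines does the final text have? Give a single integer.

Hunk 1: at line 5 remove [bym,dkkg,zfvf] add [trjy,kjl] -> 11 lines: hcdaj vfjju zrfo rgmqi fig zauz trjy kjl fiwf nxjnu sfk
Hunk 2: at line 2 remove [rgmqi,fig,zauz] add [icq] -> 9 lines: hcdaj vfjju zrfo icq trjy kjl fiwf nxjnu sfk
Hunk 3: at line 1 remove [zrfo] add [leng,adrbq,bto] -> 11 lines: hcdaj vfjju leng adrbq bto icq trjy kjl fiwf nxjnu sfk
Final line count: 11

Answer: 11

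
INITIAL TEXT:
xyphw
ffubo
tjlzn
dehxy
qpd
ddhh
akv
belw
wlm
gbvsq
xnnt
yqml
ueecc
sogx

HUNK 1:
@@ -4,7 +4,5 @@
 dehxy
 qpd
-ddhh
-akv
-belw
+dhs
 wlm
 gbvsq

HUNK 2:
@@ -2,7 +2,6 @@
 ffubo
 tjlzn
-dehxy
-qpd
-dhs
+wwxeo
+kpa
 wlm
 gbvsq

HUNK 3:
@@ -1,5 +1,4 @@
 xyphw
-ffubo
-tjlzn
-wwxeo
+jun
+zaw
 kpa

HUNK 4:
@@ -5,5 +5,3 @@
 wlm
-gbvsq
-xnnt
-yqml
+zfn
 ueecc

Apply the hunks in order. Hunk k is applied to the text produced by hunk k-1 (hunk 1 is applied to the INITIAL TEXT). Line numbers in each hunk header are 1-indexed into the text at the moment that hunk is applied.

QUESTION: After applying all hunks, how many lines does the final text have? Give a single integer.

Answer: 8

Derivation:
Hunk 1: at line 4 remove [ddhh,akv,belw] add [dhs] -> 12 lines: xyphw ffubo tjlzn dehxy qpd dhs wlm gbvsq xnnt yqml ueecc sogx
Hunk 2: at line 2 remove [dehxy,qpd,dhs] add [wwxeo,kpa] -> 11 lines: xyphw ffubo tjlzn wwxeo kpa wlm gbvsq xnnt yqml ueecc sogx
Hunk 3: at line 1 remove [ffubo,tjlzn,wwxeo] add [jun,zaw] -> 10 lines: xyphw jun zaw kpa wlm gbvsq xnnt yqml ueecc sogx
Hunk 4: at line 5 remove [gbvsq,xnnt,yqml] add [zfn] -> 8 lines: xyphw jun zaw kpa wlm zfn ueecc sogx
Final line count: 8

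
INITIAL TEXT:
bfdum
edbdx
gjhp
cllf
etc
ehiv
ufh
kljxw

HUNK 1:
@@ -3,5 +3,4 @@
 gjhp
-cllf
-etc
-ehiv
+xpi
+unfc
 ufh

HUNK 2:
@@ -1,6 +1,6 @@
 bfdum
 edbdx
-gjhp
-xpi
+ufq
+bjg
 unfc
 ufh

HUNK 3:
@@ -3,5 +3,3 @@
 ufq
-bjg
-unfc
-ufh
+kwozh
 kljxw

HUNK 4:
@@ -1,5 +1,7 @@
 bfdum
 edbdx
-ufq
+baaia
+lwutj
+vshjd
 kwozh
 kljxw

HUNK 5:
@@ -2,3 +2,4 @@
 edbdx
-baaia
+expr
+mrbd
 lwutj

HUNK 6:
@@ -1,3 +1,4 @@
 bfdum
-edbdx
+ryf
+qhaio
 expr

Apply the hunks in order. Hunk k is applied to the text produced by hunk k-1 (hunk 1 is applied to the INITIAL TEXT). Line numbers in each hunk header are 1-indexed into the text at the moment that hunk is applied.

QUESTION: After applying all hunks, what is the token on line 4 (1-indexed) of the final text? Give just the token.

Hunk 1: at line 3 remove [cllf,etc,ehiv] add [xpi,unfc] -> 7 lines: bfdum edbdx gjhp xpi unfc ufh kljxw
Hunk 2: at line 1 remove [gjhp,xpi] add [ufq,bjg] -> 7 lines: bfdum edbdx ufq bjg unfc ufh kljxw
Hunk 3: at line 3 remove [bjg,unfc,ufh] add [kwozh] -> 5 lines: bfdum edbdx ufq kwozh kljxw
Hunk 4: at line 1 remove [ufq] add [baaia,lwutj,vshjd] -> 7 lines: bfdum edbdx baaia lwutj vshjd kwozh kljxw
Hunk 5: at line 2 remove [baaia] add [expr,mrbd] -> 8 lines: bfdum edbdx expr mrbd lwutj vshjd kwozh kljxw
Hunk 6: at line 1 remove [edbdx] add [ryf,qhaio] -> 9 lines: bfdum ryf qhaio expr mrbd lwutj vshjd kwozh kljxw
Final line 4: expr

Answer: expr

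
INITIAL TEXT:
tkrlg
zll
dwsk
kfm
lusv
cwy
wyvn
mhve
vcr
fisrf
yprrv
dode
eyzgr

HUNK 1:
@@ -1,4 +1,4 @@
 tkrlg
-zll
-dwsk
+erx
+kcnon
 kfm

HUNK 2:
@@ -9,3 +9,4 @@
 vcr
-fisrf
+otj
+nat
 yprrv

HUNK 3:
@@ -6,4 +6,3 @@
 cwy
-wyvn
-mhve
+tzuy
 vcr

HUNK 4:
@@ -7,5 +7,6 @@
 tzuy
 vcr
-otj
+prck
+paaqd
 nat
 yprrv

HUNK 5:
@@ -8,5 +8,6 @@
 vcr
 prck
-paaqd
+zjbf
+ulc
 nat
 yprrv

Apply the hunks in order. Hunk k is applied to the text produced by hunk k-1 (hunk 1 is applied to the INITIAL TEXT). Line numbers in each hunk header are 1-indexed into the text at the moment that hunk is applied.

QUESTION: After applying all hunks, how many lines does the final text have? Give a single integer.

Answer: 15

Derivation:
Hunk 1: at line 1 remove [zll,dwsk] add [erx,kcnon] -> 13 lines: tkrlg erx kcnon kfm lusv cwy wyvn mhve vcr fisrf yprrv dode eyzgr
Hunk 2: at line 9 remove [fisrf] add [otj,nat] -> 14 lines: tkrlg erx kcnon kfm lusv cwy wyvn mhve vcr otj nat yprrv dode eyzgr
Hunk 3: at line 6 remove [wyvn,mhve] add [tzuy] -> 13 lines: tkrlg erx kcnon kfm lusv cwy tzuy vcr otj nat yprrv dode eyzgr
Hunk 4: at line 7 remove [otj] add [prck,paaqd] -> 14 lines: tkrlg erx kcnon kfm lusv cwy tzuy vcr prck paaqd nat yprrv dode eyzgr
Hunk 5: at line 8 remove [paaqd] add [zjbf,ulc] -> 15 lines: tkrlg erx kcnon kfm lusv cwy tzuy vcr prck zjbf ulc nat yprrv dode eyzgr
Final line count: 15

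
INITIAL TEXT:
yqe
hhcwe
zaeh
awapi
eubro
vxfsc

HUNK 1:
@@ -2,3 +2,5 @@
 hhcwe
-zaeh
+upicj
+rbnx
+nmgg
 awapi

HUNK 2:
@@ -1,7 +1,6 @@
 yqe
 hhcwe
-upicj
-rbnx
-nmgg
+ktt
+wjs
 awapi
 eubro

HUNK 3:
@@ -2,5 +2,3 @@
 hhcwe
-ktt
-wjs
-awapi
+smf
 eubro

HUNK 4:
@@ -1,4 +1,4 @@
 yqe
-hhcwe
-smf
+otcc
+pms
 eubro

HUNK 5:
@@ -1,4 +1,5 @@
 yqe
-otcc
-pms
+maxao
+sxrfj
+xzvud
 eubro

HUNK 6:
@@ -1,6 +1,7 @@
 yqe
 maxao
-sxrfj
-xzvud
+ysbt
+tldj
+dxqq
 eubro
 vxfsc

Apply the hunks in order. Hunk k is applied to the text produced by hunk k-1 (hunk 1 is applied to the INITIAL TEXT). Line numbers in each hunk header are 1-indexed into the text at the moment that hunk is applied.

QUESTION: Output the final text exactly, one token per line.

Answer: yqe
maxao
ysbt
tldj
dxqq
eubro
vxfsc

Derivation:
Hunk 1: at line 2 remove [zaeh] add [upicj,rbnx,nmgg] -> 8 lines: yqe hhcwe upicj rbnx nmgg awapi eubro vxfsc
Hunk 2: at line 1 remove [upicj,rbnx,nmgg] add [ktt,wjs] -> 7 lines: yqe hhcwe ktt wjs awapi eubro vxfsc
Hunk 3: at line 2 remove [ktt,wjs,awapi] add [smf] -> 5 lines: yqe hhcwe smf eubro vxfsc
Hunk 4: at line 1 remove [hhcwe,smf] add [otcc,pms] -> 5 lines: yqe otcc pms eubro vxfsc
Hunk 5: at line 1 remove [otcc,pms] add [maxao,sxrfj,xzvud] -> 6 lines: yqe maxao sxrfj xzvud eubro vxfsc
Hunk 6: at line 1 remove [sxrfj,xzvud] add [ysbt,tldj,dxqq] -> 7 lines: yqe maxao ysbt tldj dxqq eubro vxfsc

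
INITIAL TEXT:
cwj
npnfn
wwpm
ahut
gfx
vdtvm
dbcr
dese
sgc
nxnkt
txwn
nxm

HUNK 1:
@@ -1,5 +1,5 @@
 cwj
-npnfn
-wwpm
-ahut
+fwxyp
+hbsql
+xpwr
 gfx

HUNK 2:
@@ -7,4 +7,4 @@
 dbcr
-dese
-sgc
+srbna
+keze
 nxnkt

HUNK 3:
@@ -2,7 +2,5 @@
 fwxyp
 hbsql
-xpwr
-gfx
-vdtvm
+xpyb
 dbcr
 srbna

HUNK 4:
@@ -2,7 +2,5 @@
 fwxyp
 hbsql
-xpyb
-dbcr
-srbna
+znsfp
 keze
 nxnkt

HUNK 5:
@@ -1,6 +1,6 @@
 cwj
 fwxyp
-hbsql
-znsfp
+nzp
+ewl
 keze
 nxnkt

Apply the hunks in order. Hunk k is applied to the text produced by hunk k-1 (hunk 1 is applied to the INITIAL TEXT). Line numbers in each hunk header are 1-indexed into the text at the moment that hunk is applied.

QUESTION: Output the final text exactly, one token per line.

Answer: cwj
fwxyp
nzp
ewl
keze
nxnkt
txwn
nxm

Derivation:
Hunk 1: at line 1 remove [npnfn,wwpm,ahut] add [fwxyp,hbsql,xpwr] -> 12 lines: cwj fwxyp hbsql xpwr gfx vdtvm dbcr dese sgc nxnkt txwn nxm
Hunk 2: at line 7 remove [dese,sgc] add [srbna,keze] -> 12 lines: cwj fwxyp hbsql xpwr gfx vdtvm dbcr srbna keze nxnkt txwn nxm
Hunk 3: at line 2 remove [xpwr,gfx,vdtvm] add [xpyb] -> 10 lines: cwj fwxyp hbsql xpyb dbcr srbna keze nxnkt txwn nxm
Hunk 4: at line 2 remove [xpyb,dbcr,srbna] add [znsfp] -> 8 lines: cwj fwxyp hbsql znsfp keze nxnkt txwn nxm
Hunk 5: at line 1 remove [hbsql,znsfp] add [nzp,ewl] -> 8 lines: cwj fwxyp nzp ewl keze nxnkt txwn nxm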